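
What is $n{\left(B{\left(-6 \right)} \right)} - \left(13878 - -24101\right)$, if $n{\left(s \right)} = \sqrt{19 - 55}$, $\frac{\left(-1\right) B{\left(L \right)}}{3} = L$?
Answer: $-37979 + 6 i \approx -37979.0 + 6.0 i$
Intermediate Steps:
$B{\left(L \right)} = - 3 L$
$n{\left(s \right)} = 6 i$ ($n{\left(s \right)} = \sqrt{-36} = 6 i$)
$n{\left(B{\left(-6 \right)} \right)} - \left(13878 - -24101\right) = 6 i - \left(13878 - -24101\right) = 6 i - \left(13878 + 24101\right) = 6 i - 37979 = -37979 + 6 i$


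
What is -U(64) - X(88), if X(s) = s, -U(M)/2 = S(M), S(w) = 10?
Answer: -68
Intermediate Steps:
U(M) = -20 (U(M) = -2*10 = -20)
-U(64) - X(88) = -1*(-20) - 1*88 = 20 - 88 = -68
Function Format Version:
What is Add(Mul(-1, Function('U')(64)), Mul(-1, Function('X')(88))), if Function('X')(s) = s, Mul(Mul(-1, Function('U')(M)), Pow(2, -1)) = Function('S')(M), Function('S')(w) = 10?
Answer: -68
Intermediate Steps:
Function('U')(M) = -20 (Function('U')(M) = Mul(-2, 10) = -20)
Add(Mul(-1, Function('U')(64)), Mul(-1, Function('X')(88))) = Add(Mul(-1, -20), Mul(-1, 88)) = Add(20, -88) = -68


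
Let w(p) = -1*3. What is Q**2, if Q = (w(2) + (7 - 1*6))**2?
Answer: 16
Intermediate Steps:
w(p) = -3
Q = 4 (Q = (-3 + (7 - 1*6))**2 = (-3 + (7 - 6))**2 = (-3 + 1)**2 = (-2)**2 = 4)
Q**2 = 4**2 = 16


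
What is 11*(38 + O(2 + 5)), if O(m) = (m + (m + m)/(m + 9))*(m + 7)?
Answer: 6523/4 ≈ 1630.8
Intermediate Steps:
O(m) = (7 + m)*(m + 2*m/(9 + m)) (O(m) = (m + (2*m)/(9 + m))*(7 + m) = (m + 2*m/(9 + m))*(7 + m) = (7 + m)*(m + 2*m/(9 + m)))
11*(38 + O(2 + 5)) = 11*(38 + (2 + 5)*(77 + (2 + 5)**2 + 18*(2 + 5))/(9 + (2 + 5))) = 11*(38 + 7*(77 + 7**2 + 18*7)/(9 + 7)) = 11*(38 + 7*(77 + 49 + 126)/16) = 11*(38 + 7*(1/16)*252) = 11*(38 + 441/4) = 11*(593/4) = 6523/4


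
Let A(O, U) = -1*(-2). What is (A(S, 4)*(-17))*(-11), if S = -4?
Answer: 374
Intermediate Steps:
A(O, U) = 2
(A(S, 4)*(-17))*(-11) = (2*(-17))*(-11) = -34*(-11) = 374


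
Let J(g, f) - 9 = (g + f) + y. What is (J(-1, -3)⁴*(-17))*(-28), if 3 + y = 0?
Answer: 7616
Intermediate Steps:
y = -3 (y = -3 + 0 = -3)
J(g, f) = 6 + f + g (J(g, f) = 9 + ((g + f) - 3) = 9 + ((f + g) - 3) = 9 + (-3 + f + g) = 6 + f + g)
(J(-1, -3)⁴*(-17))*(-28) = ((6 - 3 - 1)⁴*(-17))*(-28) = (2⁴*(-17))*(-28) = (16*(-17))*(-28) = -272*(-28) = 7616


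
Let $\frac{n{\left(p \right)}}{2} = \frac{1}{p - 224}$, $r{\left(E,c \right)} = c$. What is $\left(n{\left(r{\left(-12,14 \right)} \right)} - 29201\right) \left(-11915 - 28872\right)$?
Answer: $\frac{125057265422}{105} \approx 1.191 \cdot 10^{9}$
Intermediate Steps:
$n{\left(p \right)} = \frac{2}{-224 + p}$ ($n{\left(p \right)} = \frac{2}{p - 224} = \frac{2}{-224 + p}$)
$\left(n{\left(r{\left(-12,14 \right)} \right)} - 29201\right) \left(-11915 - 28872\right) = \left(\frac{2}{-224 + 14} - 29201\right) \left(-11915 - 28872\right) = \left(\frac{2}{-210} - 29201\right) \left(-40787\right) = \left(2 \left(- \frac{1}{210}\right) - 29201\right) \left(-40787\right) = \left(- \frac{1}{105} - 29201\right) \left(-40787\right) = \left(- \frac{3066106}{105}\right) \left(-40787\right) = \frac{125057265422}{105}$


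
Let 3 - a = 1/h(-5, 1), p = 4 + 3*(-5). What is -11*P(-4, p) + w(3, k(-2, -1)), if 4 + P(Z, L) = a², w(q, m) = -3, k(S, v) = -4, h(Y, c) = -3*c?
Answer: -731/9 ≈ -81.222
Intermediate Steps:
p = -11 (p = 4 - 15 = -11)
a = 10/3 (a = 3 - 1/((-3*1)) = 3 - 1/(-3) = 3 - 1*(-⅓) = 3 + ⅓ = 10/3 ≈ 3.3333)
P(Z, L) = 64/9 (P(Z, L) = -4 + (10/3)² = -4 + 100/9 = 64/9)
-11*P(-4, p) + w(3, k(-2, -1)) = -11*64/9 - 3 = -704/9 - 3 = -731/9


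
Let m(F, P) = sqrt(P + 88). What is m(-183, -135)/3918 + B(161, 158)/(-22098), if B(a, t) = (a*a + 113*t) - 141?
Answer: -21817/11049 + I*sqrt(47)/3918 ≈ -1.9746 + 0.0017498*I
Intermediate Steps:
m(F, P) = sqrt(88 + P)
B(a, t) = -141 + a**2 + 113*t (B(a, t) = (a**2 + 113*t) - 141 = -141 + a**2 + 113*t)
m(-183, -135)/3918 + B(161, 158)/(-22098) = sqrt(88 - 135)/3918 + (-141 + 161**2 + 113*158)/(-22098) = sqrt(-47)*(1/3918) + (-141 + 25921 + 17854)*(-1/22098) = (I*sqrt(47))*(1/3918) + 43634*(-1/22098) = I*sqrt(47)/3918 - 21817/11049 = -21817/11049 + I*sqrt(47)/3918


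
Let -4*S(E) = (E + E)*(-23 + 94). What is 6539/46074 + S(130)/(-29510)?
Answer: 1559990/5229399 ≈ 0.29831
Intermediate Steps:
S(E) = -71*E/2 (S(E) = -(E + E)*(-23 + 94)/4 = -2*E*71/4 = -71*E/2)
6539/46074 + S(130)/(-29510) = 6539/46074 - 71/2*130/(-29510) = 6539*(1/46074) - 4615*(-1/29510) = 6539/46074 + 71/454 = 1559990/5229399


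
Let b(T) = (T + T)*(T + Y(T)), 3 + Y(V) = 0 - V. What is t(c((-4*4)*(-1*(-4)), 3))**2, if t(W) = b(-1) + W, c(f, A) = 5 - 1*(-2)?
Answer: 169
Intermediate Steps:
Y(V) = -3 - V (Y(V) = -3 + (0 - V) = -3 - V)
c(f, A) = 7 (c(f, A) = 5 + 2 = 7)
b(T) = -6*T (b(T) = (T + T)*(T + (-3 - T)) = (2*T)*(-3) = -6*T)
t(W) = 6 + W (t(W) = -6*(-1) + W = 6 + W)
t(c((-4*4)*(-1*(-4)), 3))**2 = (6 + 7)**2 = 13**2 = 169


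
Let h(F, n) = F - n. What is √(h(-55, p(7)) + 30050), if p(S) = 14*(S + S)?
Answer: 3*√3311 ≈ 172.62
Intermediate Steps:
p(S) = 28*S (p(S) = 14*(2*S) = 28*S)
√(h(-55, p(7)) + 30050) = √((-55 - 28*7) + 30050) = √((-55 - 1*196) + 30050) = √((-55 - 196) + 30050) = √(-251 + 30050) = √29799 = 3*√3311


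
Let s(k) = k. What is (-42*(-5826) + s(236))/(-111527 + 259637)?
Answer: 122464/74055 ≈ 1.6537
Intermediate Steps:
(-42*(-5826) + s(236))/(-111527 + 259637) = (-42*(-5826) + 236)/(-111527 + 259637) = (244692 + 236)/148110 = 244928*(1/148110) = 122464/74055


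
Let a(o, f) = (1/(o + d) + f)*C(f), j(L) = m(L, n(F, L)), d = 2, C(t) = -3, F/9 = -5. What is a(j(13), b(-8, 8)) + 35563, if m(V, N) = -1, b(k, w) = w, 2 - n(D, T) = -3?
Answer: 35536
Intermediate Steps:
F = -45 (F = 9*(-5) = -45)
n(D, T) = 5 (n(D, T) = 2 - 1*(-3) = 2 + 3 = 5)
j(L) = -1
a(o, f) = -3*f - 3/(2 + o) (a(o, f) = (1/(o + 2) + f)*(-3) = (1/(2 + o) + f)*(-3) = (f + 1/(2 + o))*(-3) = -3*f - 3/(2 + o))
a(j(13), b(-8, 8)) + 35563 = 3*(-1 - 2*8 - 1*8*(-1))/(2 - 1) + 35563 = 3*(-1 - 16 + 8)/1 + 35563 = 3*1*(-9) + 35563 = -27 + 35563 = 35536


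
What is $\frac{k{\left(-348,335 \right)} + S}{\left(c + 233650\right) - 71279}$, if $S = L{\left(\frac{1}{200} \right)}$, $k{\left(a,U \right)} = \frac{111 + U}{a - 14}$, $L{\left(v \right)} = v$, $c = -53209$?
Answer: $- \frac{44419}{3951664400} \approx -1.1241 \cdot 10^{-5}$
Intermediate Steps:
$k{\left(a,U \right)} = \frac{111 + U}{-14 + a}$
$S = \frac{1}{200} \approx 0.005$
$\frac{k{\left(-348,335 \right)} + S}{\left(c + 233650\right) - 71279} = \frac{\frac{111 + 335}{-14 - 348} + \frac{1}{200}}{\left(-53209 + 233650\right) - 71279} = \frac{\frac{1}{-362} \cdot 446 + \frac{1}{200}}{180441 - 71279} = \frac{\left(- \frac{1}{362}\right) 446 + \frac{1}{200}}{109162} = \left(- \frac{223}{181} + \frac{1}{200}\right) \frac{1}{109162} = \left(- \frac{44419}{36200}\right) \frac{1}{109162} = - \frac{44419}{3951664400}$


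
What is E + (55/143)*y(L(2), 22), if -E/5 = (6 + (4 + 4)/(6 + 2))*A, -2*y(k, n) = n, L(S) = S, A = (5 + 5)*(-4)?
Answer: 18145/13 ≈ 1395.8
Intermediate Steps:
A = -40 (A = 10*(-4) = -40)
y(k, n) = -n/2
E = 1400 (E = -5*(6 + (4 + 4)/(6 + 2))*(-40) = -5*(6 + 8/8)*(-40) = -5*(6 + 8*(⅛))*(-40) = -5*(6 + 1)*(-40) = -35*(-40) = -5*(-280) = 1400)
E + (55/143)*y(L(2), 22) = 1400 + (55/143)*(-½*22) = 1400 + (55*(1/143))*(-11) = 1400 + (5/13)*(-11) = 1400 - 55/13 = 18145/13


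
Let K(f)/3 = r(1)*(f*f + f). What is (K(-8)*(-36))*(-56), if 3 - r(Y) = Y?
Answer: 677376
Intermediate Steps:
r(Y) = 3 - Y
K(f) = 6*f + 6*f**2 (K(f) = 3*((3 - 1*1)*(f*f + f)) = 3*((3 - 1)*(f**2 + f)) = 3*(2*(f + f**2)) = 3*(2*f + 2*f**2) = 6*f + 6*f**2)
(K(-8)*(-36))*(-56) = ((6*(-8)*(1 - 8))*(-36))*(-56) = ((6*(-8)*(-7))*(-36))*(-56) = (336*(-36))*(-56) = -12096*(-56) = 677376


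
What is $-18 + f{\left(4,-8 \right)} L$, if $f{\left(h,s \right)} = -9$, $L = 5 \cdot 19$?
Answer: $-873$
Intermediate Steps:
$L = 95$
$-18 + f{\left(4,-8 \right)} L = -18 - 855 = -873$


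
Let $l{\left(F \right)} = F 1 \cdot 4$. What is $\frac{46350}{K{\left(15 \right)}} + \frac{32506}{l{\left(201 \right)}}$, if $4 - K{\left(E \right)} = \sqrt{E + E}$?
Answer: $- \frac{37151629}{2814} - \frac{23175 \sqrt{30}}{7} \approx -31336.0$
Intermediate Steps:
$K{\left(E \right)} = 4 - \sqrt{2} \sqrt{E}$ ($K{\left(E \right)} = 4 - \sqrt{E + E} = 4 - \sqrt{2 E} = 4 - \sqrt{2} \sqrt{E}$)
$l{\left(F \right)} = 4 F$ ($l{\left(F \right)} = F 4 = 4 F$)
$\frac{46350}{K{\left(15 \right)}} + \frac{32506}{l{\left(201 \right)}} = \frac{46350}{4 - \sqrt{2} \sqrt{15}} + \frac{32506}{4 \cdot 201} = \frac{46350}{4 - \sqrt{30}} + \frac{32506}{804} = \frac{46350}{4 - \sqrt{30}} + 32506 \cdot \frac{1}{804} = \frac{46350}{4 - \sqrt{30}} + \frac{16253}{402} = \frac{16253}{402} + \frac{46350}{4 - \sqrt{30}}$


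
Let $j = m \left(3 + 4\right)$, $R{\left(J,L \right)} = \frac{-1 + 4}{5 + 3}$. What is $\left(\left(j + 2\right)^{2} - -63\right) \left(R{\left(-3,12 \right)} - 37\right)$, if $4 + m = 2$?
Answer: $- \frac{60651}{8} \approx -7581.4$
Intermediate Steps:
$m = -2$ ($m = -4 + 2 = -2$)
$R{\left(J,L \right)} = \frac{3}{8}$
$j = -14$ ($j = - 2 \left(3 + 4\right) = \left(-2\right) 7 = -14$)
$\left(\left(j + 2\right)^{2} - -63\right) \left(R{\left(-3,12 \right)} - 37\right) = \left(\left(-14 + 2\right)^{2} - -63\right) \left(\frac{3}{8} - 37\right) = \left(\left(-12\right)^{2} + 63\right) \left(- \frac{293}{8}\right) = \left(144 + 63\right) \left(- \frac{293}{8}\right) = 207 \left(- \frac{293}{8}\right) = - \frac{60651}{8}$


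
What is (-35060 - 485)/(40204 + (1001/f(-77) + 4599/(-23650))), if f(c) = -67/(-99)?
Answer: -56322829750/66048631417 ≈ -0.85275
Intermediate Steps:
f(c) = 67/99 (f(c) = -67*(-1/99) = 67/99)
(-35060 - 485)/(40204 + (1001/f(-77) + 4599/(-23650))) = (-35060 - 485)/(40204 + (1001/(67/99) + 4599/(-23650))) = -35545/(40204 + (1001*(99/67) + 4599*(-1/23650))) = -35545/(40204 + (99099/67 - 4599/23650)) = -35545/(40204 + 2343383217/1584550) = -35545/66048631417/1584550 = -35545*1584550/66048631417 = -56322829750/66048631417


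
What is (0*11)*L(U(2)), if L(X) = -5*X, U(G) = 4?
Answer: 0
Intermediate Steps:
(0*11)*L(U(2)) = (0*11)*(-5*4) = 0*(-20) = 0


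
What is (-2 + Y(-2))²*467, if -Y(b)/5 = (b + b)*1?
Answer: 151308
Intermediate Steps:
Y(b) = -10*b (Y(b) = -5*(b + b) = -5*2*b = -10*b)
(-2 + Y(-2))²*467 = (-2 - 10*(-2))²*467 = (-2 + 20)²*467 = 18²*467 = 324*467 = 151308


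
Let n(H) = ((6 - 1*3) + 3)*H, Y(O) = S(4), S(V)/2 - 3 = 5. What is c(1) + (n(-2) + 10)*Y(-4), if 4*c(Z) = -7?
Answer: -135/4 ≈ -33.750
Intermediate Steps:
S(V) = 16 (S(V) = 6 + 2*5 = 6 + 10 = 16)
Y(O) = 16
n(H) = 6*H (n(H) = ((6 - 3) + 3)*H = (3 + 3)*H = 6*H)
c(Z) = -7/4 (c(Z) = (¼)*(-7) = -7/4)
c(1) + (n(-2) + 10)*Y(-4) = -7/4 + (6*(-2) + 10)*16 = -7/4 + (-12 + 10)*16 = -7/4 - 2*16 = -7/4 - 32 = -135/4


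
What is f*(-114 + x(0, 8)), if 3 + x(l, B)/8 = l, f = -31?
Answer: 4278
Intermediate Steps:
x(l, B) = -24 + 8*l
f*(-114 + x(0, 8)) = -31*(-114 + (-24 + 8*0)) = -31*(-114 + (-24 + 0)) = -31*(-114 - 24) = -31*(-138) = 4278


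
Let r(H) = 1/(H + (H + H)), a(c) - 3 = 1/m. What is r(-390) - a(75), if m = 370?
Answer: -65012/21645 ≈ -3.0036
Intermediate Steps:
a(c) = 1111/370 (a(c) = 3 + 1/370 = 1111/370)
r(H) = 1/(3*H) (r(H) = 1/(H + 2*H) = 1/(3*H))
r(-390) - a(75) = (⅓)/(-390) - 1*1111/370 = (⅓)*(-1/390) - 1111/370 = -1/1170 - 1111/370 = -65012/21645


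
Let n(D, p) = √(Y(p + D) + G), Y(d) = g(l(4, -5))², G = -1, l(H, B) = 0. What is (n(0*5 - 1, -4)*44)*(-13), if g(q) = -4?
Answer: -572*√15 ≈ -2215.3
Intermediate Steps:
Y(d) = 16 (Y(d) = (-4)² = 16)
n(D, p) = √15 (n(D, p) = √(16 - 1) = √15)
(n(0*5 - 1, -4)*44)*(-13) = (√15*44)*(-13) = (44*√15)*(-13) = -572*√15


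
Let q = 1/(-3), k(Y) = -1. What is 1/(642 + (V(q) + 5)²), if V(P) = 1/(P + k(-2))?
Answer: 16/10561 ≈ 0.0015150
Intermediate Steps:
q = -⅓ ≈ -0.33333
V(P) = 1/(-1 + P) (V(P) = 1/(P - 1) = 1/(-1 + P))
1/(642 + (V(q) + 5)²) = 1/(642 + (1/(-1 - ⅓) + 5)²) = 1/(642 + (1/(-4/3) + 5)²) = 1/(642 + (-¾ + 5)²) = 1/(642 + (17/4)²) = 1/(642 + 289/16) = 1/(10561/16) = 16/10561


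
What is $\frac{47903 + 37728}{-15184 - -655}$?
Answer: $- \frac{85631}{14529} \approx -5.8938$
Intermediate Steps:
$\frac{47903 + 37728}{-15184 - -655} = \frac{85631}{-15184 + 655} = \frac{85631}{-14529} = 85631 \left(- \frac{1}{14529}\right) = - \frac{85631}{14529}$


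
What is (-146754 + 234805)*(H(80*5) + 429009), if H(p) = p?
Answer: 37809891859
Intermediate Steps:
(-146754 + 234805)*(H(80*5) + 429009) = (-146754 + 234805)*(80*5 + 429009) = 88051*(400 + 429009) = 88051*429409 = 37809891859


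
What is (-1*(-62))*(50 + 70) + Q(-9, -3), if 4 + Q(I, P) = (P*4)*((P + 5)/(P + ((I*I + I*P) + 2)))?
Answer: 795628/107 ≈ 7435.8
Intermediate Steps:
Q(I, P) = -4 + 4*P*(5 + P)/(2 + P + I² + I*P) (Q(I, P) = -4 + (P*4)*((P + 5)/(P + ((I*I + I*P) + 2))) = -4 + (4*P)*((5 + P)/(P + ((I² + I*P) + 2))) = -4 + (4*P)*((5 + P)/(P + (2 + I² + I*P))) = -4 + (4*P)*((5 + P)/(2 + P + I² + I*P)) = -4 + 4*P*(5 + P)/(2 + P + I² + I*P))
(-1*(-62))*(50 + 70) + Q(-9, -3) = (-1*(-62))*(50 + 70) + 4*(-2 + (-3)² - 1*(-9)² + 4*(-3) - 1*(-9)*(-3))/(2 - 3 + (-9)² - 9*(-3)) = 62*120 + 4*(-2 + 9 - 1*81 - 12 - 27)/(2 - 3 + 81 + 27) = 7440 + 4*(-2 + 9 - 81 - 12 - 27)/107 = 7440 + 4*(1/107)*(-113) = 7440 - 452/107 = 795628/107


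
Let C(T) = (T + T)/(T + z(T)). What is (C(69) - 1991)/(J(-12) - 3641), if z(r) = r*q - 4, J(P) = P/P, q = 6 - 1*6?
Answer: 129277/236600 ≈ 0.54639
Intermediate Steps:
q = 0 (q = 6 - 6 = 0)
J(P) = 1
z(r) = -4 (z(r) = r*0 - 4 = 0 - 4 = -4)
C(T) = 2*T/(-4 + T) (C(T) = (T + T)/(T - 4) = (2*T)/(-4 + T) = 2*T/(-4 + T))
(C(69) - 1991)/(J(-12) - 3641) = (2*69/(-4 + 69) - 1991)/(1 - 3641) = (2*69/65 - 1991)/(-3640) = (2*69*(1/65) - 1991)*(-1/3640) = (138/65 - 1991)*(-1/3640) = -129277/65*(-1/3640) = 129277/236600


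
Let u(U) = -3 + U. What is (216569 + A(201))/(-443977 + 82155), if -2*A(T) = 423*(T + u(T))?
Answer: -264361/723644 ≈ -0.36532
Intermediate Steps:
A(T) = 1269/2 - 423*T (A(T) = -423*(T + (-3 + T))/2 = -423*(-3 + 2*T)/2 = -(-1269 + 846*T)/2 = 1269/2 - 423*T)
(216569 + A(201))/(-443977 + 82155) = (216569 + (1269/2 - 423*201))/(-443977 + 82155) = (216569 + (1269/2 - 85023))/(-361822) = (216569 - 168777/2)*(-1/361822) = (264361/2)*(-1/361822) = -264361/723644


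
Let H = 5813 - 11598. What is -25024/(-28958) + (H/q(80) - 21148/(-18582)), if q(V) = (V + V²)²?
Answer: 753955560866989/376582193591040 ≈ 2.0021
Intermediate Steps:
H = -5785
-25024/(-28958) + (H/q(80) - 21148/(-18582)) = -25024/(-28958) + (-5785*1/(6400*(1 + 80)²) - 21148/(-18582)) = -25024*(-1/28958) + (-5785/(6400*81²) - 21148*(-1/18582)) = 12512/14479 + (-5785/(6400*6561) + 10574/9291) = 12512/14479 + (-5785/41990400 + 10574/9291) = 12512/14479 + (-5785*1/41990400 + 10574/9291) = 12512/14479 + (-1157/8398080 + 10574/9291) = 12512/14479 + 29596849411/26008853760 = 753955560866989/376582193591040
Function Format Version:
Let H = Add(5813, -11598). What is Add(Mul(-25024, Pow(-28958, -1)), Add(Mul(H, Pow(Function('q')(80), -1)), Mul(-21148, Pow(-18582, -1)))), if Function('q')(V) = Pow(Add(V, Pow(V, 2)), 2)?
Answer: Rational(753955560866989, 376582193591040) ≈ 2.0021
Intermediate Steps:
H = -5785
Add(Mul(-25024, Pow(-28958, -1)), Add(Mul(H, Pow(Function('q')(80), -1)), Mul(-21148, Pow(-18582, -1)))) = Add(Mul(-25024, Pow(-28958, -1)), Add(Mul(-5785, Pow(Mul(Pow(80, 2), Pow(Add(1, 80), 2)), -1)), Mul(-21148, Pow(-18582, -1)))) = Add(Mul(-25024, Rational(-1, 28958)), Add(Mul(-5785, Pow(Mul(6400, Pow(81, 2)), -1)), Mul(-21148, Rational(-1, 18582)))) = Add(Rational(12512, 14479), Add(Mul(-5785, Pow(Mul(6400, 6561), -1)), Rational(10574, 9291))) = Add(Rational(12512, 14479), Add(Mul(-5785, Pow(41990400, -1)), Rational(10574, 9291))) = Add(Rational(12512, 14479), Add(Mul(-5785, Rational(1, 41990400)), Rational(10574, 9291))) = Add(Rational(12512, 14479), Add(Rational(-1157, 8398080), Rational(10574, 9291))) = Add(Rational(12512, 14479), Rational(29596849411, 26008853760)) = Rational(753955560866989, 376582193591040)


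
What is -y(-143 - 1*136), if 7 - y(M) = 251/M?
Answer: -2204/279 ≈ -7.8996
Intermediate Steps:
y(M) = 7 - 251/M
-y(-143 - 1*136) = -(7 - 251/(-143 - 1*136)) = -(7 - 251/(-143 - 136)) = -(7 - 251/(-279)) = -(7 - 251*(-1/279)) = -(7 + 251/279) = -1*2204/279 = -2204/279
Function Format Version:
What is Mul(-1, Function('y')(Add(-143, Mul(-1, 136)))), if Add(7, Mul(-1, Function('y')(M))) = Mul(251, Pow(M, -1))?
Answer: Rational(-2204, 279) ≈ -7.8996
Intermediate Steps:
Function('y')(M) = Add(7, Mul(-251, Pow(M, -1))) (Function('y')(M) = Add(7, Mul(-1, Mul(251, Pow(M, -1)))) = Add(7, Mul(-251, Pow(M, -1))))
Mul(-1, Function('y')(Add(-143, Mul(-1, 136)))) = Mul(-1, Add(7, Mul(-251, Pow(Add(-143, Mul(-1, 136)), -1)))) = Mul(-1, Add(7, Mul(-251, Pow(Add(-143, -136), -1)))) = Mul(-1, Add(7, Mul(-251, Pow(-279, -1)))) = Mul(-1, Add(7, Mul(-251, Rational(-1, 279)))) = Mul(-1, Add(7, Rational(251, 279))) = Mul(-1, Rational(2204, 279)) = Rational(-2204, 279)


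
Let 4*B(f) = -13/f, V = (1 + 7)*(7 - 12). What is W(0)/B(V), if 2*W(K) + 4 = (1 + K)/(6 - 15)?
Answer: -2960/117 ≈ -25.299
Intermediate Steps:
V = -40 (V = 8*(-5) = -40)
B(f) = -13/(4*f) (B(f) = (-13/f)/4 = -13/(4*f))
W(K) = -37/18 - K/18 (W(K) = -2 + ((1 + K)/(6 - 15))/2 = -2 + ((1 + K)/(-9))/2 = -2 + ((1 + K)*(-⅑))/2 = -2 + (-⅑ - K/9)/2 = -2 + (-1/18 - K/18) = -37/18 - K/18)
W(0)/B(V) = (-37/18 - 1/18*0)/((-13/4/(-40))) = (-37/18 + 0)/((-13/4*(-1/40))) = -37/(18*13/160) = -37/18*160/13 = -2960/117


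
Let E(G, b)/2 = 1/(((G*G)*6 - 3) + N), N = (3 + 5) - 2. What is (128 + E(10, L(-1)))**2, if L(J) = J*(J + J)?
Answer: 5957678596/363609 ≈ 16385.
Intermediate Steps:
L(J) = 2*J**2 (L(J) = J*(2*J) = 2*J**2)
N = 6 (N = 8 - 2 = 6)
E(G, b) = 2/(3 + 6*G**2) (E(G, b) = 2/(((G*G)*6 - 3) + 6) = 2/((G**2*6 - 3) + 6) = 2/((6*G**2 - 3) + 6) = 2/((-3 + 6*G**2) + 6) = 2/(3 + 6*G**2))
(128 + E(10, L(-1)))**2 = (128 + 2/(3*(1 + 2*10**2)))**2 = (128 + 2/(3*(1 + 2*100)))**2 = (128 + 2/(3*(1 + 200)))**2 = (128 + (2/3)/201)**2 = (128 + (2/3)*(1/201))**2 = (128 + 2/603)**2 = (77186/603)**2 = 5957678596/363609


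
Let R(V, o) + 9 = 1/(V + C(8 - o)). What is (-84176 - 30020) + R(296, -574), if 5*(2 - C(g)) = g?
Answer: -103698135/908 ≈ -1.1421e+5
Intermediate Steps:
C(g) = 2 - g/5
R(V, o) = -9 + 1/(2/5 + V + o/5) (R(V, o) = -9 + 1/(V + (2 - (8 - o)/5)) = -9 + 1/(V + (2 + (-8/5 + o/5))) = -9 + 1/(V + (2/5 + o/5)) = -9 + 1/(2/5 + V + o/5))
(-84176 - 30020) + R(296, -574) = (-84176 - 30020) + (-13 - 45*296 - 9*(-574))/(2 - 574 + 5*296) = -114196 + (-13 - 13320 + 5166)/(2 - 574 + 1480) = -114196 - 8167/908 = -103698135/908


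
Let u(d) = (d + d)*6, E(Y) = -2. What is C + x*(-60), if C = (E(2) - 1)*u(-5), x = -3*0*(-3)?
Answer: 180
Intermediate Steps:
x = 0 (x = 0*(-3) = 0)
u(d) = 12*d (u(d) = (2*d)*6 = 12*d)
C = 180 (C = (-2 - 1)*(12*(-5)) = -3*(-60) = 180)
C + x*(-60) = 180 + 0*(-60) = 180 + 0 = 180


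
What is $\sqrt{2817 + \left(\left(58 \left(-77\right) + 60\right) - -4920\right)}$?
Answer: $\sqrt{3331} \approx 57.715$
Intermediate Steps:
$\sqrt{2817 + \left(\left(58 \left(-77\right) + 60\right) - -4920\right)} = \sqrt{2817 + \left(\left(-4466 + 60\right) + 4920\right)} = \sqrt{2817 + \left(-4406 + 4920\right)} = \sqrt{2817 + 514} = \sqrt{3331}$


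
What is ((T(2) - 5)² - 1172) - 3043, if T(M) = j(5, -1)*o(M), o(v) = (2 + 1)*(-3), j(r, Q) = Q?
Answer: -4199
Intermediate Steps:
o(v) = -9 (o(v) = 3*(-3) = -9)
T(M) = 9 (T(M) = -1*(-9) = 9)
((T(2) - 5)² - 1172) - 3043 = ((9 - 5)² - 1172) - 3043 = (4² - 1172) - 3043 = (16 - 1172) - 3043 = -1156 - 3043 = -4199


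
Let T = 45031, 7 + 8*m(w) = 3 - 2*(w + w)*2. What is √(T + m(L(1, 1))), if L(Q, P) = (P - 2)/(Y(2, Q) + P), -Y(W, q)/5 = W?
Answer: √1621094/6 ≈ 212.20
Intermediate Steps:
Y(W, q) = -5*W
L(Q, P) = (-2 + P)/(-10 + P) (L(Q, P) = (P - 2)/(-5*2 + P) = (-2 + P)/(-10 + P))
m(w) = -½ - w (m(w) = -7/8 + (3 - 2*(w + w)*2)/8 = -7/8 + (3 - 4*w*2)/8 = -7/8 + (3 - 8*w)/8 = -7/8 + (3/8 - w) = -½ - w)
√(T + m(L(1, 1))) = √(45031 + (-½ - (-2 + 1)/(-10 + 1))) = √(45031 + (-½ - (-1)/(-9))) = √(45031 + (-½ - (-1)*(-1)/9)) = √(45031 + (-½ - 1*⅑)) = √(45031 + (-½ - ⅑)) = √(45031 - 11/18) = √(810547/18) = √1621094/6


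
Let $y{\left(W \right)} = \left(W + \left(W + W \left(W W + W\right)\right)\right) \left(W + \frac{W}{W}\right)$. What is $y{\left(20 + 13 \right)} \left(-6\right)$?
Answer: $-7566768$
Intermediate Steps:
$y{\left(W \right)} = \left(1 + W\right) \left(2 W + W \left(W + W^{2}\right)\right)$ ($y{\left(W \right)} = \left(W + \left(W + W \left(W^{2} + W\right)\right)\right) \left(W + 1\right) = \left(W + \left(W + W \left(W + W^{2}\right)\right)\right) \left(1 + W\right) = \left(2 W + W \left(W + W^{2}\right)\right) \left(1 + W\right) = \left(1 + W\right) \left(2 W + W \left(W + W^{2}\right)\right)$)
$y{\left(20 + 13 \right)} \left(-6\right) = \left(20 + 13\right) \left(2 + \left(20 + 13\right)^{3} + 2 \left(20 + 13\right)^{2} + 3 \left(20 + 13\right)\right) \left(-6\right) = 33 \left(2 + 33^{3} + 2 \cdot 33^{2} + 3 \cdot 33\right) \left(-6\right) = 33 \left(2 + 35937 + 2 \cdot 1089 + 99\right) \left(-6\right) = 33 \left(2 + 35937 + 2178 + 99\right) \left(-6\right) = 33 \cdot 38216 \left(-6\right) = 1261128 \left(-6\right) = -7566768$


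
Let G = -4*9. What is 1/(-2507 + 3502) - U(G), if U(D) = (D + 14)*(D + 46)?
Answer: 218901/995 ≈ 220.00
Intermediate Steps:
G = -36
U(D) = (14 + D)*(46 + D)
1/(-2507 + 3502) - U(G) = 1/(-2507 + 3502) - (644 + (-36)² + 60*(-36)) = 1/995 - (644 + 1296 - 2160) = 1/995 - 1*(-220) = 1/995 + 220 = 218901/995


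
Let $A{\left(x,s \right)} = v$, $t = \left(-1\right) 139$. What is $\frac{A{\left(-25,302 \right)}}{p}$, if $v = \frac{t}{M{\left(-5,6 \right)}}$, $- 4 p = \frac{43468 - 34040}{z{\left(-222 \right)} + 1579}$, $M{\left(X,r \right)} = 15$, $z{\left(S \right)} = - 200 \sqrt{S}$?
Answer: $\frac{219481}{35355} - \frac{5560 i \sqrt{222}}{7071} \approx 6.2079 - 11.716 i$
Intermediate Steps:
$t = -139$
$p = - \frac{2357}{1579 - 200 i \sqrt{222}}$ ($p = - \frac{\left(43468 - 34040\right) \frac{1}{- 200 \sqrt{-222} + 1579}}{4} = - \frac{9428 \frac{1}{- 200 i \sqrt{222} + 1579}}{4} = - \frac{9428 \frac{1}{1579 - 200 i \sqrt{222}}}{4} = - \frac{2357}{1579 - 200 i \sqrt{222}} \approx -0.32723 - 0.61756 i$)
$v = - \frac{139}{15} \approx -9.2667$
$A{\left(x,s \right)} = - \frac{139}{15}$
$\frac{A{\left(-25,302 \right)}}{p} = - \frac{139}{15 \left(- \frac{3721703}{11373241} - \frac{471400 i \sqrt{222}}{11373241}\right)}$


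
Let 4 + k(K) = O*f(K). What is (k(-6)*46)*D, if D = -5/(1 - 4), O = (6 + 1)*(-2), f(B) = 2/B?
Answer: 460/9 ≈ 51.111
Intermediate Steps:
O = -14 (O = 7*(-2) = -14)
D = 5/3 (D = -5/(-3) = -1/3*(-5) = 5/3 ≈ 1.6667)
k(K) = -4 - 28/K
(k(-6)*46)*D = ((-4 - 28/(-6))*46)*(5/3) = ((-4 - 28*(-1/6))*46)*(5/3) = ((-4 + 14/3)*46)*(5/3) = ((2/3)*46)*(5/3) = (92/3)*(5/3) = 460/9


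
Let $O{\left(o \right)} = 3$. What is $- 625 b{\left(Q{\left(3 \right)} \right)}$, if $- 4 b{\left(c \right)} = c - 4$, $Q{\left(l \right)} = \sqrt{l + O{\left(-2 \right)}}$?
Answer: $-625 + \frac{625 \sqrt{6}}{4} \approx -242.27$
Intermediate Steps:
$Q{\left(l \right)} = \sqrt{3 + l}$ ($Q{\left(l \right)} = \sqrt{l + 3} = \sqrt{3 + l}$)
$b{\left(c \right)} = 1 - \frac{c}{4}$ ($b{\left(c \right)} = - \frac{c - 4}{4} = - \frac{-4 + c}{4} = 1 - \frac{c}{4}$)
$- 625 b{\left(Q{\left(3 \right)} \right)} = - 625 \left(1 - \frac{\sqrt{3 + 3}}{4}\right) = - 625 \left(1 - \frac{\sqrt{6}}{4}\right) = -625 + \frac{625 \sqrt{6}}{4}$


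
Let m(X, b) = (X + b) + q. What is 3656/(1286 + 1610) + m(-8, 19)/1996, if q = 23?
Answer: 115560/90319 ≈ 1.2795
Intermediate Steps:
m(X, b) = 23 + X + b (m(X, b) = (X + b) + 23 = 23 + X + b)
3656/(1286 + 1610) + m(-8, 19)/1996 = 3656/(1286 + 1610) + (23 - 8 + 19)/1996 = 3656/2896 + 34*(1/1996) = 3656*(1/2896) + 17/998 = 457/362 + 17/998 = 115560/90319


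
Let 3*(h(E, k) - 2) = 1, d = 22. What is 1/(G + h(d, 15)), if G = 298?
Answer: 3/901 ≈ 0.0033296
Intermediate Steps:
h(E, k) = 7/3 (h(E, k) = 2 + (⅓)*1 = 2 + ⅓ = 7/3)
1/(G + h(d, 15)) = 1/(298 + 7/3) = 1/(901/3) = 3/901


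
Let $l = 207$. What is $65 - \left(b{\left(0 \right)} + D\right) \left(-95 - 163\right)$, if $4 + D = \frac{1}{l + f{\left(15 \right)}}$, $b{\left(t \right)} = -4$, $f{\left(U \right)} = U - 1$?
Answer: $- \frac{441521}{221} \approx -1997.8$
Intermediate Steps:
$f{\left(U \right)} = -1 + U$
$D = - \frac{883}{221}$ ($D = -4 + \frac{1}{207 + \left(-1 + 15\right)} = -4 + \frac{1}{207 + 14} = -4 + \frac{1}{221} = - \frac{883}{221} \approx -3.9955$)
$65 - \left(b{\left(0 \right)} + D\right) \left(-95 - 163\right) = 65 - \left(-4 - \frac{883}{221}\right) \left(-95 - 163\right) = 65 - \left(- \frac{1767}{221}\right) \left(-258\right) = 65 - \frac{455886}{221} = - \frac{441521}{221}$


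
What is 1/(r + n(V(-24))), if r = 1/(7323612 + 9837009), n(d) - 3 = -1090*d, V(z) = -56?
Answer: 17160621/1047535787704 ≈ 1.6382e-5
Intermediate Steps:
n(d) = 3 - 1090*d
r = 1/17160621 ≈ 5.8273e-8
1/(r + n(V(-24))) = 1/(1/17160621 + (3 - 1090*(-56))) = 1/(1/17160621 + (3 + 61040)) = 1/(1/17160621 + 61043) = 1/(1047535787704/17160621) = 17160621/1047535787704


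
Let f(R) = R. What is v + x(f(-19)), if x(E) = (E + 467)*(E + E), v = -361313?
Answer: -378337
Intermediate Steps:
x(E) = 2*E*(467 + E) (x(E) = (467 + E)*(2*E) = 2*E*(467 + E))
v + x(f(-19)) = -361313 + 2*(-19)*(467 - 19) = -361313 + 2*(-19)*448 = -361313 - 17024 = -378337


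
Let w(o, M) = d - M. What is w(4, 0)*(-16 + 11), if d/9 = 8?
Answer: -360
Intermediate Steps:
d = 72 (d = 9*8 = 72)
w(o, M) = 72 - M
w(4, 0)*(-16 + 11) = (72 - 1*0)*(-16 + 11) = (72 + 0)*(-5) = 72*(-5) = -360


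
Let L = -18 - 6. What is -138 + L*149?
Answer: -3714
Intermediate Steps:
L = -24
-138 + L*149 = -138 - 24*149 = -138 - 3576 = -3714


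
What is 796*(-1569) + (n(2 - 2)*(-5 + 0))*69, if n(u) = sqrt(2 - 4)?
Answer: -1248924 - 345*I*sqrt(2) ≈ -1.2489e+6 - 487.9*I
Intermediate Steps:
n(u) = I*sqrt(2) (n(u) = sqrt(-2) = I*sqrt(2))
796*(-1569) + (n(2 - 2)*(-5 + 0))*69 = 796*(-1569) + ((I*sqrt(2))*(-5 + 0))*69 = -1248924 + ((I*sqrt(2))*(-5))*69 = -1248924 - 5*I*sqrt(2)*69 = -1248924 - 345*I*sqrt(2)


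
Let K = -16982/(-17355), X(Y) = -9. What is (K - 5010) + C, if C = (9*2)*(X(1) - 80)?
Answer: -114734278/17355 ≈ -6611.0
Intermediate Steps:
K = 16982/17355 (K = -16982*(-1/17355) = 16982/17355 ≈ 0.97851)
C = -1602 (C = (9*2)*(-9 - 80) = 18*(-89) = -1602)
(K - 5010) + C = (16982/17355 - 5010) - 1602 = -86931568/17355 - 1602 = -114734278/17355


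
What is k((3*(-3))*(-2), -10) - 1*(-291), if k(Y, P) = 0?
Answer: 291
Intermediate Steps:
k((3*(-3))*(-2), -10) - 1*(-291) = 0 - 1*(-291) = 0 + 291 = 291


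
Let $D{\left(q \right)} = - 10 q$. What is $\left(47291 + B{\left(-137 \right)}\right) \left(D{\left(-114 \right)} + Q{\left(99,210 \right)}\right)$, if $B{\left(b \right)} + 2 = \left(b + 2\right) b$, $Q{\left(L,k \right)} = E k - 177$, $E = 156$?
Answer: $2218433832$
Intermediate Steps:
$Q{\left(L,k \right)} = -177 + 156 k$ ($Q{\left(L,k \right)} = 156 k - 177 = -177 + 156 k$)
$B{\left(b \right)} = -2 + b \left(2 + b\right)$ ($B{\left(b \right)} = -2 + \left(b + 2\right) b = -2 + \left(2 + b\right) b = -2 + b \left(2 + b\right)$)
$\left(47291 + B{\left(-137 \right)}\right) \left(D{\left(-114 \right)} + Q{\left(99,210 \right)}\right) = \left(47291 + \left(-2 + \left(-137\right)^{2} + 2 \left(-137\right)\right)\right) \left(\left(-10\right) \left(-114\right) + \left(-177 + 156 \cdot 210\right)\right) = \left(47291 - -18493\right) \left(1140 + \left(-177 + 32760\right)\right) = \left(47291 + 18493\right) \left(1140 + 32583\right) = 65784 \cdot 33723 = 2218433832$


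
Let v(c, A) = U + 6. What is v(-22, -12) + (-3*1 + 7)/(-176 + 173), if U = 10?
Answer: 44/3 ≈ 14.667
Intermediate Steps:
v(c, A) = 16 (v(c, A) = 10 + 6 = 16)
v(-22, -12) + (-3*1 + 7)/(-176 + 173) = 16 + (-3*1 + 7)/(-176 + 173) = 16 + (-3 + 7)/(-3) = 16 + 4*(-⅓) = 16 - 4/3 = 44/3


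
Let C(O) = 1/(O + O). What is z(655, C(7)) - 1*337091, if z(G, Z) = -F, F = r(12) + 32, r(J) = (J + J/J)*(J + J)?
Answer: -337435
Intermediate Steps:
C(O) = 1/(2*O)
r(J) = 2*J*(1 + J) (r(J) = (J + 1)*(2*J) = (1 + J)*(2*J) = 2*J*(1 + J))
F = 344 (F = 2*12*(1 + 12) + 32 = 2*12*13 + 32 = 312 + 32 = 344)
z(G, Z) = -344 (z(G, Z) = -1*344 = -344)
z(655, C(7)) - 1*337091 = -344 - 1*337091 = -344 - 337091 = -337435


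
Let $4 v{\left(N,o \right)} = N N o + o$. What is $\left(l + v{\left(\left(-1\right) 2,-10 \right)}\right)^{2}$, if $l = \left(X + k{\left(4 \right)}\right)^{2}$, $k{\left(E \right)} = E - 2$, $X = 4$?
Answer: $\frac{2209}{4} \approx 552.25$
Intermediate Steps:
$k{\left(E \right)} = -2 + E$
$v{\left(N,o \right)} = \frac{o}{4} + \frac{o N^{2}}{4}$ ($v{\left(N,o \right)} = \frac{N N o + o}{4} = \frac{N^{2} o + o}{4} = \frac{o N^{2} + o}{4} = \frac{o + o N^{2}}{4} = \frac{o}{4} + \frac{o N^{2}}{4}$)
$l = 36$ ($l = \left(4 + \left(-2 + 4\right)\right)^{2} = \left(4 + 2\right)^{2} = 6^{2} = 36$)
$\left(l + v{\left(\left(-1\right) 2,-10 \right)}\right)^{2} = \left(36 + \frac{1}{4} \left(-10\right) \left(1 + \left(\left(-1\right) 2\right)^{2}\right)\right)^{2} = \left(36 + \frac{1}{4} \left(-10\right) \left(1 + \left(-2\right)^{2}\right)\right)^{2} = \left(36 + \frac{1}{4} \left(-10\right) \left(1 + 4\right)\right)^{2} = \left(36 + \frac{1}{4} \left(-10\right) 5\right)^{2} = \left(36 - \frac{25}{2}\right)^{2} = \left(\frac{47}{2}\right)^{2} = \frac{2209}{4}$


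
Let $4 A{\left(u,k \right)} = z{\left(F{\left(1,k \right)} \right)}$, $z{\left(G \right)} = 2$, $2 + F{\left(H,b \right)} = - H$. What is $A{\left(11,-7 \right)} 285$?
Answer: $\frac{285}{2} \approx 142.5$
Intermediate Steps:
$F{\left(H,b \right)} = -2 - H$
$A{\left(u,k \right)} = \frac{1}{2}$ ($A{\left(u,k \right)} = \frac{1}{4} \cdot 2 = \frac{1}{2}$)
$A{\left(11,-7 \right)} 285 = \frac{1}{2} \cdot 285 = \frac{285}{2}$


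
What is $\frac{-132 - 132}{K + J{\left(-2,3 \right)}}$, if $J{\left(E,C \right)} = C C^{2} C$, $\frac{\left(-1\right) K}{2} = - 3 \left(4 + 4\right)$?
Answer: $- \frac{88}{43} \approx -2.0465$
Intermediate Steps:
$K = 48$ ($K = - 2 \left(- 3 \left(4 + 4\right)\right) = - 2 \left(\left(-3\right) 8\right) = \left(-2\right) \left(-24\right) = 48$)
$J{\left(E,C \right)} = C^{4}$ ($J{\left(E,C \right)} = C^{3} C = C^{4}$)
$\frac{-132 - 132}{K + J{\left(-2,3 \right)}} = \frac{-132 - 132}{48 + 3^{4}} = \frac{1}{48 + 81} \left(-264\right) = \frac{1}{129} \left(-264\right) = - \frac{88}{43}$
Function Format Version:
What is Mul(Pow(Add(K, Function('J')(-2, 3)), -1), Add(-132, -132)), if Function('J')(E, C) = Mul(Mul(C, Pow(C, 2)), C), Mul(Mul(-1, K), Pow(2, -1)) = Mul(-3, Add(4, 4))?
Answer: Rational(-88, 43) ≈ -2.0465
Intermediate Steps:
K = 48 (K = Mul(-2, Mul(-3, Add(4, 4))) = Mul(-2, Mul(-3, 8)) = Mul(-2, -24) = 48)
Function('J')(E, C) = Pow(C, 4) (Function('J')(E, C) = Mul(Pow(C, 3), C) = Pow(C, 4))
Mul(Pow(Add(K, Function('J')(-2, 3)), -1), Add(-132, -132)) = Mul(Pow(Add(48, Pow(3, 4)), -1), Add(-132, -132)) = Mul(Pow(Add(48, 81), -1), -264) = Mul(Pow(129, -1), -264) = Mul(Rational(1, 129), -264) = Rational(-88, 43)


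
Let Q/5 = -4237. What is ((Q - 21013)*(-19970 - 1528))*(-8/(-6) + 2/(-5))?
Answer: 4233472152/5 ≈ 8.4669e+8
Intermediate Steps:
Q = -21185 (Q = 5*(-4237) = -21185)
((Q - 21013)*(-19970 - 1528))*(-8/(-6) + 2/(-5)) = ((-21185 - 21013)*(-19970 - 1528))*(-8/(-6) + 2/(-5)) = (-42198*(-21498))*(-8*(-⅙) + 2*(-⅕)) = 907172604*(4/3 - ⅖) = 907172604*(14/15) = 4233472152/5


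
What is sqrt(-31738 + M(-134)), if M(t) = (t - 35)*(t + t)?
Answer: 3*sqrt(1506) ≈ 116.42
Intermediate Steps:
M(t) = 2*t*(-35 + t) (M(t) = (-35 + t)*(2*t) = 2*t*(-35 + t))
sqrt(-31738 + M(-134)) = sqrt(-31738 + 2*(-134)*(-35 - 134)) = sqrt(-31738 + 2*(-134)*(-169)) = sqrt(-31738 + 45292) = sqrt(13554) = 3*sqrt(1506)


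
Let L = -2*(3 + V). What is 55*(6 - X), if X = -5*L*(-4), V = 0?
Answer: 6930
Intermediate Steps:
L = -6 (L = -2*(3 + 0) = -2*3 = -6)
X = -120 (X = -5*(-6)*(-4) = 30*(-4) = -120)
55*(6 - X) = 55*(6 - 1*(-120)) = 55*(6 + 120) = 55*126 = 6930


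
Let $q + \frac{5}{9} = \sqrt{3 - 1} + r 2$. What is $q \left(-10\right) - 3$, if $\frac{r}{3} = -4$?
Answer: $\frac{2183}{9} - 10 \sqrt{2} \approx 228.41$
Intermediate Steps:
$r = -12$ ($r = 3 \left(-4\right) = -12$)
$q = - \frac{221}{9} + \sqrt{2}$ ($q = - \frac{5}{9} + \left(\sqrt{3 - 1} - 24\right) = - \frac{5}{9} - \left(24 - \sqrt{2}\right) = - \frac{221}{9} + \sqrt{2} \approx -23.141$)
$q \left(-10\right) - 3 = \left(- \frac{221}{9} + \sqrt{2}\right) \left(-10\right) - 3 = \left(\frac{2210}{9} - 10 \sqrt{2}\right) - 3 = \frac{2183}{9} - 10 \sqrt{2}$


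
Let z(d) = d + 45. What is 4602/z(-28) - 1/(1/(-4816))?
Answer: 86474/17 ≈ 5086.7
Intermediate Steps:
z(d) = 45 + d
4602/z(-28) - 1/(1/(-4816)) = 4602/(45 - 28) - 1/(1/(-4816)) = 4602/17 - 1/(-1/4816) = 4602*(1/17) - 1*(-4816) = 4602/17 + 4816 = 86474/17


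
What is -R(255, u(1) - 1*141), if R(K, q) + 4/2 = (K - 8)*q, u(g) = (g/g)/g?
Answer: 34582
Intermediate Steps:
u(g) = 1/g
R(K, q) = -2 + q*(-8 + K) (R(K, q) = -2 + (K - 8)*q = -2 + (-8 + K)*q = -2 + q*(-8 + K))
-R(255, u(1) - 1*141) = -(-2 - 8*(1/1 - 1*141) + 255*(1/1 - 1*141)) = -(-2 - 8*(1 - 141) + 255*(1 - 141)) = -(-2 - 8*(-140) + 255*(-140)) = -(-2 + 1120 - 35700) = -1*(-34582) = 34582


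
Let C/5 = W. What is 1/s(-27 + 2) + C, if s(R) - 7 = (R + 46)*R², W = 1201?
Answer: 78857661/13132 ≈ 6005.0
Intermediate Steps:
C = 6005 (C = 5*1201 = 6005)
s(R) = 7 + R²*(46 + R) (s(R) = 7 + (R + 46)*R² = 7 + (46 + R)*R² = 7 + R²*(46 + R))
1/s(-27 + 2) + C = 1/(7 + (-27 + 2)³ + 46*(-27 + 2)²) + 6005 = 1/(7 + (-25)³ + 46*(-25)²) + 6005 = 1/(7 - 15625 + 46*625) + 6005 = 1/(7 - 15625 + 28750) + 6005 = 1/13132 + 6005 = 78857661/13132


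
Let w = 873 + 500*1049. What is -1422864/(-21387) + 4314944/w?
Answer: 279939345200/3745384117 ≈ 74.742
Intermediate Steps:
w = 525373 (w = 873 + 524500 = 525373)
-1422864/(-21387) + 4314944/w = -1422864/(-21387) + 4314944/525373 = -1422864*(-1/21387) + 4314944*(1/525373) = 474288/7129 + 4314944/525373 = 279939345200/3745384117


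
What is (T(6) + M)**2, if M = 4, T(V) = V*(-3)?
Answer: 196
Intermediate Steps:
T(V) = -3*V
(T(6) + M)**2 = (-3*6 + 4)**2 = (-18 + 4)**2 = (-14)**2 = 196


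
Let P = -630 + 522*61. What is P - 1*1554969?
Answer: -1523757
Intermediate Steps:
P = 31212 (P = -630 + 31842 = 31212)
P - 1*1554969 = 31212 - 1*1554969 = 31212 - 1554969 = -1523757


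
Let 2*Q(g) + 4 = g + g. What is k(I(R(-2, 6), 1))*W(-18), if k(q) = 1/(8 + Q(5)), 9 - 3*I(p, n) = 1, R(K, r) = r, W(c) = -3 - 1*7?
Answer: -10/11 ≈ -0.90909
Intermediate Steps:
W(c) = -10 (W(c) = -3 - 7 = -10)
I(p, n) = 8/3 (I(p, n) = 3 - 1/3*1 = 3 - 1/3 = 8/3)
Q(g) = -2 + g (Q(g) = -2 + (g + g)/2 = -2 + (2*g)/2 = -2 + g)
k(q) = 1/11 (k(q) = 1/(8 + (-2 + 5)) = 1/(8 + 3) = 1/11)
k(I(R(-2, 6), 1))*W(-18) = (1/11)*(-10) = -10/11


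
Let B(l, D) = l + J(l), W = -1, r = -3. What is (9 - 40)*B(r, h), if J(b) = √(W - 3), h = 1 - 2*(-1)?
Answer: 93 - 62*I ≈ 93.0 - 62.0*I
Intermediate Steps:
h = 3 (h = 1 + 2 = 3)
J(b) = 2*I (J(b) = √(-1 - 3) = √(-4) = 2*I)
B(l, D) = l + 2*I
(9 - 40)*B(r, h) = (9 - 40)*(-3 + 2*I) = -31*(-3 + 2*I) = 93 - 62*I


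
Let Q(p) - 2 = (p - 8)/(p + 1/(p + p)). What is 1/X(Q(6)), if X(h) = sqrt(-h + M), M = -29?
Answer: -I*sqrt(163447)/2239 ≈ -0.18057*I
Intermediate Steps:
Q(p) = 2 + (-8 + p)/(p + 1/(2*p)) (Q(p) = 2 + (p - 8)/(p + 1/(p + p)) = 2 + (-8 + p)/(p + 1/(2*p)))
X(h) = sqrt(-29 - h) (X(h) = sqrt(-h - 29) = sqrt(-29 - h))
1/X(Q(6)) = 1/(sqrt(-29 - 2*(1 - 8*6 + 3*6**2)/(1 + 2*6**2))) = 1/(sqrt(-29 - 2*(1 - 48 + 3*36)/(1 + 2*36))) = 1/(sqrt(-29 - 2*(1 - 48 + 108)/(1 + 72))) = 1/(sqrt(-29 - 2*61/73)) = 1/(sqrt(-29 - 1*122/73)) = 1/(sqrt(-29 - 122/73)) = 1/(sqrt(-2239/73)) = 1/(I*sqrt(163447)/73) = -I*sqrt(163447)/2239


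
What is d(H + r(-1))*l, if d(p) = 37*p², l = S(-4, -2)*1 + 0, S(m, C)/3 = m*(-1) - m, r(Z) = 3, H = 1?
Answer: 14208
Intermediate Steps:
S(m, C) = -6*m (S(m, C) = 3*(m*(-1) - m) = 3*(-m - m) = 3*(-2*m) = -6*m)
l = 24 (l = -6*(-4)*1 + 0 = 24*1 + 0 = 24 + 0 = 24)
d(H + r(-1))*l = (37*(1 + 3)²)*24 = (37*4²)*24 = (37*16)*24 = 592*24 = 14208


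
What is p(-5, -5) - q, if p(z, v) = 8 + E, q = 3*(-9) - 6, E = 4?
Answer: 45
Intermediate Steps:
q = -33 (q = -27 - 6 = -33)
p(z, v) = 12 (p(z, v) = 8 + 4 = 12)
p(-5, -5) - q = 12 - 1*(-33) = 12 + 33 = 45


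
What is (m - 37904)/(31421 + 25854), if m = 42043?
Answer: 4139/57275 ≈ 0.072265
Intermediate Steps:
(m - 37904)/(31421 + 25854) = (42043 - 37904)/(31421 + 25854) = 4139/57275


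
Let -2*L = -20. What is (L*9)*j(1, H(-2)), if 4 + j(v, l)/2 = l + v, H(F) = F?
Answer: -900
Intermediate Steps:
j(v, l) = -8 + 2*l + 2*v (j(v, l) = -8 + 2*(l + v) = -8 + (2*l + 2*v) = -8 + 2*l + 2*v)
L = 10 (L = -1/2*(-20) = 10)
(L*9)*j(1, H(-2)) = (10*9)*(-8 + 2*(-2) + 2*1) = 90*(-8 - 4 + 2) = 90*(-10) = -900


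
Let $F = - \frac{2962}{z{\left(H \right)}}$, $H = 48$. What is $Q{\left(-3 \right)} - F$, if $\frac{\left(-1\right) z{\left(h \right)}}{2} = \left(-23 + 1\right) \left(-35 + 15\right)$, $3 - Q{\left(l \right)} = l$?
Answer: $\frac{1159}{440} \approx 2.6341$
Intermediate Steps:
$Q{\left(l \right)} = 3 - l$
$z{\left(h \right)} = -880$ ($z{\left(h \right)} = - 2 \left(-23 + 1\right) \left(-35 + 15\right) = - 2 \left(\left(-22\right) \left(-20\right)\right) = \left(-2\right) 440 = -880$)
$F = \frac{1481}{440}$ ($F = - \frac{2962}{-880} = \left(-2962\right) \left(- \frac{1}{880}\right) = \frac{1481}{440} \approx 3.3659$)
$Q{\left(-3 \right)} - F = \left(3 - -3\right) - \frac{1481}{440} = \left(3 + 3\right) - \frac{1481}{440} = 6 - \frac{1481}{440} = \frac{1159}{440}$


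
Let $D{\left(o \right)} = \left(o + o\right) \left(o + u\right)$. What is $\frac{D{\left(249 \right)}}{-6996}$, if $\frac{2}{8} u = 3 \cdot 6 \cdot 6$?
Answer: $- \frac{56523}{1166} \approx -48.476$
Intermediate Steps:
$u = 432$ ($u = 4 \cdot 3 \cdot 6 \cdot 6 = 4 \cdot 18 \cdot 6 = 4 \cdot 108 = 432$)
$D{\left(o \right)} = 2 o \left(432 + o\right)$ ($D{\left(o \right)} = \left(o + o\right) \left(o + 432\right) = 2 o \left(432 + o\right)$)
$\frac{D{\left(249 \right)}}{-6996} = \frac{2 \cdot 249 \left(432 + 249\right)}{-6996} = 2 \cdot 249 \cdot 681 \left(- \frac{1}{6996}\right) = 339138 \left(- \frac{1}{6996}\right) = - \frac{56523}{1166}$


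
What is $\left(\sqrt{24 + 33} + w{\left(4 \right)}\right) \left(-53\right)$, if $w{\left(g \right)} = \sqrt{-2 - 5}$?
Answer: $- 53 \sqrt{57} - 53 i \sqrt{7} \approx -400.14 - 140.22 i$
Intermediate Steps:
$w{\left(g \right)} = i \sqrt{7}$ ($w{\left(g \right)} = \sqrt{-7} = i \sqrt{7}$)
$\left(\sqrt{24 + 33} + w{\left(4 \right)}\right) \left(-53\right) = \left(\sqrt{24 + 33} + i \sqrt{7}\right) \left(-53\right) = \left(\sqrt{57} + i \sqrt{7}\right) \left(-53\right) = - 53 \sqrt{57} - 53 i \sqrt{7}$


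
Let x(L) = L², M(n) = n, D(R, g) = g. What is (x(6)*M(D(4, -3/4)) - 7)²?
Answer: 1156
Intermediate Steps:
(x(6)*M(D(4, -3/4)) - 7)² = (6²*(-3/4) - 7)² = (36*(-3*¼) - 7)² = (36*(-¾) - 7)² = (-27 - 7)² = (-34)² = 1156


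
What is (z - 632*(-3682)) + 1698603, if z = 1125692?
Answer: 5151319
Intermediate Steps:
(z - 632*(-3682)) + 1698603 = (1125692 - 632*(-3682)) + 1698603 = (1125692 + 2327024) + 1698603 = 3452716 + 1698603 = 5151319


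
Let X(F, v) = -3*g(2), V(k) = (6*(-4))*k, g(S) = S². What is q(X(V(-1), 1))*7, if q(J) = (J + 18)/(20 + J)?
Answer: 21/4 ≈ 5.2500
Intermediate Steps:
V(k) = -24*k
X(F, v) = -12 (X(F, v) = -3*2² = -3*4 = -12)
q(J) = (18 + J)/(20 + J)
q(X(V(-1), 1))*7 = ((18 - 12)/(20 - 12))*7 = (6/8)*7 = ((⅛)*6)*7 = (¾)*7 = 21/4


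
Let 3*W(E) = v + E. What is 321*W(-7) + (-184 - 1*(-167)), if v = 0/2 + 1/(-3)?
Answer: -2405/3 ≈ -801.67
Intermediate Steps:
v = -1/3 (v = 0*(1/2) + 1*(-1/3) = 0 - 1/3 = -1/3 ≈ -0.33333)
W(E) = -1/9 + E/3 (W(E) = (-1/3 + E)/3 = -1/9 + E/3)
321*W(-7) + (-184 - 1*(-167)) = 321*(-1/9 + (1/3)*(-7)) + (-184 - 1*(-167)) = 321*(-1/9 - 7/3) + (-184 + 167) = 321*(-22/9) - 17 = -2354/3 - 17 = -2405/3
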